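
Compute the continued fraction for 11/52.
[0; 4, 1, 2, 1, 2]

Euclidean algorithm steps:
11 = 0 × 52 + 11
52 = 4 × 11 + 8
11 = 1 × 8 + 3
8 = 2 × 3 + 2
3 = 1 × 2 + 1
2 = 2 × 1 + 0
Continued fraction: [0; 4, 1, 2, 1, 2]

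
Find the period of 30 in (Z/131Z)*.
130

131 is prime, so ord(30) divides φ(131) = 130.
Divisors of 130: 1, 2, 5, 10, 13, 26, 65, 130.
Repeated squaring: 30^1 ≡ 30, 30^2 ≡ 114, 30^4 ≡ 27, 30^8 ≡ 74, 30^16 ≡ 105, 30^32 ≡ 21, 30^64 ≡ 48, 30^128 ≡ 77 (mod 131).
Test 30^d mod 131 for each divisor d in increasing order:
30^1 ≡ 30
30^2 ≡ 114
30^5 = 30^4·30^1 ≡ 24
30^10 = 30^8·30^2 ≡ 52
30^13 = 30^8·30^4·30^1 ≡ 73
30^26 = 30^16·30^8·30^2 ≡ 89
30^65 = 30^64·30^1 ≡ 130
30^130 = 30^128·30^2 ≡ 1  ← first divisor giving 1
The order is 130.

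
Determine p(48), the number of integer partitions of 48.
147273

p(n) counts ways to write n as a sum of positive integers (order ignored).
Euler's pentagonal recurrence: p(k) = p(k-1) + p(k-2) - p(k-5) - p(k-7) + p(k-12) + p(k-15) - ... (offsets j(3j∓1)/2, signs ++--, p(0)=1, p(<0)=0).
DP table for k = 0..47: p(0)=1, p(1)=1, p(2)=2, p(3)=3, p(4)=5, p(5)=7, p(6)=11, p(7)=15, p(8)=22, p(9)=30, p(10)=42, p(11)=56, p(12)=77, p(13)=101, p(14)=135, p(15)=176, p(16)=231, p(17)=297, p(18)=385, p(19)=490, p(20)=627, p(21)=792, p(22)=1002, p(23)=1255, p(24)=1575, p(25)=1958, p(26)=2436, p(27)=3010, p(28)=3718, p(29)=4565, p(30)=5604, p(31)=6842, p(32)=8349, p(33)=10143, p(34)=12310, p(35)=14883, p(36)=17977, p(37)=21637, p(38)=26015, p(39)=31185, p(40)=37338, p(41)=44583, p(42)=53174, p(43)=63261, p(44)=75175, p(45)=89134, p(46)=105558, p(47)=124754.
Final step: p(48) = p(47) + p(46) - p(43) - p(41) + p(36) + p(33) - p(26) - p(22) + p(13) + p(8)
= 124754 + 105558 - 63261 - 44583 + 17977 + 10143 - 2436 - 1002 + 101 + 22
= 147273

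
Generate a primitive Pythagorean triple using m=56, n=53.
(327, 5936, 5945)

Euclid's formula: a = m² - n², b = 2mn, c = m² + n²
m = 56, n = 53
a = 56² - 53² = 3136 - 2809 = 327
b = 2 × 56 × 53 = 5936
c = 56² + 53² = 3136 + 2809 = 5945
Verification: 327² + 5936² = 106929 + 35236096 = 35343025 = 5945² ✓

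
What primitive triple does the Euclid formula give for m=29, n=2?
(837, 116, 845)

Euclid's formula: a = m² - n², b = 2mn, c = m² + n²
m = 29, n = 2
a = 29² - 2² = 841 - 4 = 837
b = 2 × 29 × 2 = 116
c = 29² + 2² = 841 + 4 = 845
Verification: 837² + 116² = 700569 + 13456 = 714025 = 845² ✓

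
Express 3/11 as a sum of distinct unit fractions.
1/4 + 1/44

Greedy algorithm:
3/11: ceiling(11/3) = 4, use 1/4
1/44: ceiling(44/1) = 44, use 1/44
Result: 3/11 = 1/4 + 1/44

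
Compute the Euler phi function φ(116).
56

116 = 2^2 × 29
φ(n) = n × ∏(1 - 1/p) for each prime p dividing n
φ(116) = 116 × (1 - 1/2) × (1 - 1/29) = 56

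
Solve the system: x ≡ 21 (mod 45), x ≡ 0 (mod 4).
156

Using Chinese Remainder Theorem:
M = 45 × 4 = 180
M1 = 4, M2 = 45
y1 = 4^(-1) mod 45 = 34
y2 = 45^(-1) mod 4 = 1
x = (21×4×34 + 0×45×1) mod 180 = 156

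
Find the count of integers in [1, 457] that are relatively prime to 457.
456

457 = 457
φ(n) = n × ∏(1 - 1/p) for each prime p dividing n
φ(457) = 457 × (1 - 1/457) = 456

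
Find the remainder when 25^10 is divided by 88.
1

Repeated squaring. Binary of 10 = 1010.
25^1 ≡ 25 (mod 88); 25^2 ≡ 9 (mod 88); 25^4 ≡ 81 (mod 88); 25^8 ≡ 49 (mod 88)
25^10 = 25^2 × 25^8 ≡ 1 (mod 88)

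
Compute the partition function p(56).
526823

p(n) counts ways to write n as a sum of positive integers (order ignored).
Euler's pentagonal recurrence: p(k) = p(k-1) + p(k-2) - p(k-5) - p(k-7) + p(k-12) + p(k-15) - ... (offsets j(3j∓1)/2, signs ++--, p(0)=1, p(<0)=0).
DP table for k = 0..55: p(0)=1, p(1)=1, p(2)=2, p(3)=3, p(4)=5, p(5)=7, p(6)=11, p(7)=15, p(8)=22, p(9)=30, p(10)=42, p(11)=56, p(12)=77, p(13)=101, p(14)=135, p(15)=176, p(16)=231, p(17)=297, p(18)=385, p(19)=490, p(20)=627, p(21)=792, p(22)=1002, p(23)=1255, p(24)=1575, p(25)=1958, p(26)=2436, p(27)=3010, p(28)=3718, p(29)=4565, p(30)=5604, p(31)=6842, p(32)=8349, p(33)=10143, p(34)=12310, p(35)=14883, p(36)=17977, p(37)=21637, p(38)=26015, p(39)=31185, p(40)=37338, p(41)=44583, p(42)=53174, p(43)=63261, p(44)=75175, p(45)=89134, p(46)=105558, p(47)=124754, p(48)=147273, p(49)=173525, p(50)=204226, p(51)=239943, p(52)=281589, p(53)=329931, p(54)=386155, p(55)=451276.
Final step: p(56) = p(55) + p(54) - p(51) - p(49) + p(44) + p(41) - p(34) - p(30) + p(21) + p(16) - p(5)
= 451276 + 386155 - 239943 - 173525 + 75175 + 44583 - 12310 - 5604 + 792 + 231 - 7
= 526823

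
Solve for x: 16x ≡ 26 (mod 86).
x ≡ 7 (mod 43)

gcd(16, 86) = 2, which divides 26, so solutions exist.
Divide through by 2: 8x ≡ 13 (mod 43).
Find 8^(-1) mod 43 by the extended Euclidean algorithm:
43 = 5 × 8 + 3  ⟹  3 = (1)·43 + (-5)·8
8 = 2 × 3 + 2  ⟹  2 = (-2)·43 + (11)·8
3 = 1 × 2 + 1  ⟹  1 = (3)·43 + (-16)·8
So (-16)·8 ≡ 1 (mod 43), i.e. 8^(-1) ≡ -16 ≡ 27 (mod 43).
x ≡ 27 × 13 = 351 ≡ 7 (mod 43).
Check: 16 × 7 = 112 ≡ 26 (mod 86).
x ≡ 7 (mod 43), giving 2 solutions mod 86.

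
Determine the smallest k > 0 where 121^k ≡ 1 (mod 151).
75

151 is prime, so ord(121) divides φ(151) = 150.
Divisors of 150: 1, 2, 3, 5, 6, 10, 15, 25, 30, 50, 75, 150.
Repeated squaring: 121^1 ≡ 121, 121^2 ≡ 145, 121^4 ≡ 36, 121^8 ≡ 88, 121^16 ≡ 43, 121^32 ≡ 37, 121^64 ≡ 10, 121^128 ≡ 100 (mod 151).
Test 121^d mod 151 for each divisor d in increasing order:
121^1 ≡ 121
121^2 ≡ 145
121^3 = 121^2·121^1 ≡ 29
121^5 = 121^4·121^1 ≡ 128
121^6 = 121^4·121^2 ≡ 86
121^10 = 121^8·121^2 ≡ 76
121^15 = 121^8·121^4·121^2·121^1 ≡ 64
121^25 = 121^16·121^8·121^1 ≡ 32
121^30 = 121^16·121^8·121^4·121^2 ≡ 19
121^50 = 121^32·121^16·121^2 ≡ 118
121^75 = 121^64·121^8·121^2·121^1 ≡ 1  ← first divisor giving 1
The order is 75.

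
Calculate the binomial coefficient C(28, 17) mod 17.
1

Using Lucas' theorem:
Write n=28 and k=17 in base 17:
n in base 17: [1, 11]
k in base 17: [1, 0]
C(28,17) mod 17 = ∏ C(n_i, k_i) mod 17
Digit binomials (mod 17): C(1,1) = 1; C(11,0) = 1
Product: 1 × 1 = 1 ≡ 1 (mod 17)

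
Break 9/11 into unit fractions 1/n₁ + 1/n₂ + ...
1/2 + 1/4 + 1/15 + 1/660

Greedy algorithm:
9/11: ceiling(11/9) = 2, use 1/2
7/22: ceiling(22/7) = 4, use 1/4
3/44: ceiling(44/3) = 15, use 1/15
1/660: ceiling(660/1) = 660, use 1/660
Result: 9/11 = 1/2 + 1/4 + 1/15 + 1/660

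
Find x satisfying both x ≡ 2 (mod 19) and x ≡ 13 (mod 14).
97

Using Chinese Remainder Theorem:
M = 19 × 14 = 266
M1 = 14, M2 = 19
y1 = 14^(-1) mod 19 = 15
y2 = 19^(-1) mod 14 = 3
x = (2×14×15 + 13×19×3) mod 266 = 97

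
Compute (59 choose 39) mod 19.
6

Using Lucas' theorem:
Write n=59 and k=39 in base 19:
n in base 19: [3, 2]
k in base 19: [2, 1]
C(59,39) mod 19 = ∏ C(n_i, k_i) mod 19
Digit binomials (mod 19): C(3,2) = 3; C(2,1) = 2
Product: 3 × 2 = 6 ≡ 6 (mod 19)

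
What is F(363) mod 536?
354

Matrix identity: Q^n = [[F_(n+1), F_n], [F_n, F_(n-1)]] with Q = [[1,1],[1,0]].
n = 363 = 101101011₂. Square-and-multiply, entries mod 536:
Q^1 = [[1,1],[1,0]]
Q^2 = (Q^1)² = [[2,1],[1,1]]
Q^5 = (Q^2)²·Q = [[8,5],[5,3]]
Q^11 = (Q^5)²·Q = [[144,89],[89,55]]
Q^22 = (Q^11)² = [[249,23],[23,226]]
Q^45 = (Q^22)²·Q = [[23,354],[354,205]]
Q^90 = (Q^45)² = [[421,312],[312,109]]
Q^181 = (Q^90)²·Q = [[425,153],[153,272]]
Q^363 = (Q^181)²·Q = [[331,354],[354,513]]
F_363 mod 536 = Q^363[0][1] = 354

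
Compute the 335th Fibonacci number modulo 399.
127

Matrix identity: Q^n = [[F_(n+1), F_n], [F_n, F_(n-1)]] with Q = [[1,1],[1,0]].
n = 335 = 101001111₂. Square-and-multiply, entries mod 399:
Q^1 = [[1,1],[1,0]]
Q^2 = (Q^1)² = [[2,1],[1,1]]
Q^5 = (Q^2)²·Q = [[8,5],[5,3]]
Q^10 = (Q^5)² = [[89,55],[55,34]]
Q^20 = (Q^10)² = [[173,381],[381,191]]
Q^41 = (Q^20)²·Q = [[160,328],[328,231]]
Q^83 = (Q^41)²·Q = [[87,317],[317,169]]
Q^167 = (Q^83)²·Q = [[84,328],[328,155]]
Q^335 = (Q^167)²·Q = [[315,127],[127,188]]
F_335 mod 399 = Q^335[0][1] = 127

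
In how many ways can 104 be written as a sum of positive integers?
304801365

p(n) counts ways to write n as a sum of positive integers (order ignored).
Euler's pentagonal recurrence: p(k) = p(k-1) + p(k-2) - p(k-5) - p(k-7) + p(k-12) + p(k-15) - ... (offsets j(3j∓1)/2, signs ++--, p(0)=1, p(<0)=0).
DP table for k = 0..103: p(0)=1, p(1)=1, p(2)=2, p(3)=3, p(4)=5, p(5)=7, p(6)=11, p(7)=15, p(8)=22, p(9)=30, p(10)=42, p(11)=56, p(12)=77, p(13)=101, p(14)=135, p(15)=176, p(16)=231, p(17)=297, p(18)=385, p(19)=490, p(20)=627, p(21)=792, p(22)=1002, p(23)=1255, p(24)=1575, p(25)=1958, p(26)=2436, p(27)=3010, p(28)=3718, p(29)=4565, p(30)=5604, p(31)=6842, p(32)=8349, p(33)=10143, p(34)=12310, p(35)=14883, p(36)=17977, p(37)=21637, p(38)=26015, p(39)=31185, p(40)=37338, p(41)=44583, p(42)=53174, p(43)=63261, p(44)=75175, p(45)=89134, p(46)=105558, p(47)=124754, p(48)=147273, p(49)=173525, p(50)=204226, p(51)=239943, p(52)=281589, p(53)=329931, p(54)=386155, p(55)=451276, p(56)=526823, p(57)=614154, p(58)=715220, p(59)=831820, p(60)=966467, p(61)=1121505, p(62)=1300156, p(63)=1505499, p(64)=1741630, p(65)=2012558, p(66)=2323520, p(67)=2679689, p(68)=3087735, p(69)=3554345, p(70)=4087968, p(71)=4697205, p(72)=5392783, p(73)=6185689, p(74)=7089500, p(75)=8118264, p(76)=9289091, p(77)=10619863, p(78)=12132164, p(79)=13848650, p(80)=15796476, p(81)=18004327, p(82)=20506255, p(83)=23338469, p(84)=26543660, p(85)=30167357, p(86)=34262962, p(87)=38887673, p(88)=44108109, p(89)=49995925, p(90)=56634173, p(91)=64112359, p(92)=72533807, p(93)=82010177, p(94)=92669720, p(95)=104651419, p(96)=118114304, p(97)=133230930, p(98)=150198136, p(99)=169229875, p(100)=190569292, p(101)=214481126, p(102)=241265379, p(103)=271248950.
Final step: p(104) = p(103) + p(102) - p(99) - p(97) + p(92) + p(89) - p(82) - p(78) + p(69) + p(64) - p(53) - p(47) + p(34) + p(27) - p(12) - p(4)
= 271248950 + 241265379 - 169229875 - 133230930 + 72533807 + 49995925 - 20506255 - 12132164 + 3554345 + 1741630 - 329931 - 124754 + 12310 + 3010 - 77 - 5
= 304801365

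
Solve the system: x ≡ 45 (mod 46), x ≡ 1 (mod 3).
91

Using Chinese Remainder Theorem:
M = 46 × 3 = 138
M1 = 3, M2 = 46
y1 = 3^(-1) mod 46 = 31
y2 = 46^(-1) mod 3 = 1
x = (45×3×31 + 1×46×1) mod 138 = 91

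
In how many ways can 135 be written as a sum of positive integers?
9035836076

p(n) counts ways to write n as a sum of positive integers (order ignored).
Euler's pentagonal recurrence: p(k) = p(k-1) + p(k-2) - p(k-5) - p(k-7) + p(k-12) + p(k-15) - ... (offsets j(3j∓1)/2, signs ++--, p(0)=1, p(<0)=0).
DP table for k = 0..134: p(0)=1, p(1)=1, p(2)=2, p(3)=3, p(4)=5, p(5)=7, p(6)=11, p(7)=15, p(8)=22, p(9)=30, p(10)=42, p(11)=56, p(12)=77, p(13)=101, p(14)=135, p(15)=176, p(16)=231, p(17)=297, p(18)=385, p(19)=490, p(20)=627, p(21)=792, p(22)=1002, p(23)=1255, p(24)=1575, p(25)=1958, p(26)=2436, p(27)=3010, p(28)=3718, p(29)=4565, p(30)=5604, p(31)=6842, p(32)=8349, p(33)=10143, p(34)=12310, p(35)=14883, p(36)=17977, p(37)=21637, p(38)=26015, p(39)=31185, p(40)=37338, p(41)=44583, p(42)=53174, p(43)=63261, p(44)=75175, p(45)=89134, p(46)=105558, p(47)=124754, p(48)=147273, p(49)=173525, p(50)=204226, p(51)=239943, p(52)=281589, p(53)=329931, p(54)=386155, p(55)=451276, p(56)=526823, p(57)=614154, p(58)=715220, p(59)=831820, p(60)=966467, p(61)=1121505, p(62)=1300156, p(63)=1505499, p(64)=1741630, p(65)=2012558, p(66)=2323520, p(67)=2679689, p(68)=3087735, p(69)=3554345, p(70)=4087968, p(71)=4697205, p(72)=5392783, p(73)=6185689, p(74)=7089500, p(75)=8118264, p(76)=9289091, p(77)=10619863, p(78)=12132164, p(79)=13848650, p(80)=15796476, p(81)=18004327, p(82)=20506255, p(83)=23338469, p(84)=26543660, p(85)=30167357, p(86)=34262962, p(87)=38887673, p(88)=44108109, p(89)=49995925, p(90)=56634173, p(91)=64112359, p(92)=72533807, p(93)=82010177, p(94)=92669720, p(95)=104651419, p(96)=118114304, p(97)=133230930, p(98)=150198136, p(99)=169229875, p(100)=190569292, p(101)=214481126, p(102)=241265379, p(103)=271248950, p(104)=304801365, p(105)=342325709, p(106)=384276336, p(107)=431149389, p(108)=483502844, p(109)=541946240, p(110)=607163746, p(111)=679903203, p(112)=761002156, p(113)=851376628, p(114)=952050665, p(115)=1064144451, p(116)=1188908248, p(117)=1327710076, p(118)=1482074143, p(119)=1653668665, p(120)=1844349560, p(121)=2056148051, p(122)=2291320912, p(123)=2552338241, p(124)=2841940500, p(125)=3163127352, p(126)=3519222692, p(127)=3913864295, p(128)=4351078600, p(129)=4835271870, p(130)=5371315400, p(131)=5964539504, p(132)=6620830889, p(133)=7346629512, p(134)=8149040695.
Final step: p(135) = p(134) + p(133) - p(130) - p(128) + p(123) + p(120) - p(113) - p(109) + p(100) + p(95) - p(84) - p(78) + p(65) + p(58) - p(43) - p(35) + p(18) + p(9)
= 8149040695 + 7346629512 - 5371315400 - 4351078600 + 2552338241 + 1844349560 - 851376628 - 541946240 + 190569292 + 104651419 - 26543660 - 12132164 + 2012558 + 715220 - 63261 - 14883 + 385 + 30
= 9035836076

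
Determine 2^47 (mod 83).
19

Repeated squaring. Binary of 47 = 101111.
2^1 ≡ 2 (mod 83); 2^2 ≡ 4 (mod 83); 2^4 ≡ 16 (mod 83); 2^8 ≡ 7 (mod 83); 2^16 ≡ 49 (mod 83); 2^32 ≡ 77 (mod 83)
2^47 = 2^1 × 2^2 × 2^4 × 2^8 × 2^32 ≡ 19 (mod 83)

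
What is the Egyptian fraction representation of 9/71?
1/8 + 1/568

Greedy algorithm:
9/71: ceiling(71/9) = 8, use 1/8
1/568: ceiling(568/1) = 568, use 1/568
Result: 9/71 = 1/8 + 1/568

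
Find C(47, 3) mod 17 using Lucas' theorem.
14

Using Lucas' theorem:
Write n=47 and k=3 in base 17:
n in base 17: [2, 13]
k in base 17: [0, 3]
C(47,3) mod 17 = ∏ C(n_i, k_i) mod 17
Digit binomials (mod 17): C(2,0) = 1; C(13,3) = 286 ≡ 14
Product: 1 × 14 = 14 ≡ 14 (mod 17)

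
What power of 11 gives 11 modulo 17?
1

Baby-step giant-step with step n = ⌈√17⌉ = 5.
Baby steps 11^j mod 17 (j:value) for j=0..4: 0:1, 1:11, 2:2, 3:5, 4:4.
h = 11 is already in the table at j=1, so x = 1.
Check: 11^1 ≡ 11 (mod 17).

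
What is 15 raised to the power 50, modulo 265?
155

Repeated squaring. Binary of 50 = 110010.
15^1 ≡ 15 (mod 265); 15^2 ≡ 225 (mod 265); 15^4 ≡ 10 (mod 265); 15^8 ≡ 100 (mod 265); 15^16 ≡ 195 (mod 265); 15^32 ≡ 130 (mod 265)
15^50 = 15^2 × 15^16 × 15^32 ≡ 155 (mod 265)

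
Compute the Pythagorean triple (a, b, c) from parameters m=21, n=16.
(185, 672, 697)

Euclid's formula: a = m² - n², b = 2mn, c = m² + n²
m = 21, n = 16
a = 21² - 16² = 441 - 256 = 185
b = 2 × 21 × 16 = 672
c = 21² + 16² = 441 + 256 = 697
Verification: 185² + 672² = 34225 + 451584 = 485809 = 697² ✓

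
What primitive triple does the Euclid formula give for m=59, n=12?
(3337, 1416, 3625)

Euclid's formula: a = m² - n², b = 2mn, c = m² + n²
m = 59, n = 12
a = 59² - 12² = 3481 - 144 = 3337
b = 2 × 59 × 12 = 1416
c = 59² + 12² = 3481 + 144 = 3625
Verification: 3337² + 1416² = 11135569 + 2005056 = 13140625 = 3625² ✓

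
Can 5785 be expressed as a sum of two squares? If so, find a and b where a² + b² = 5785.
3² + 76² (a=3, b=76)

Factorization: 5785 = 5 × 13 × 89
By Fermat: n is sum of two squares iff every prime p ≡ 3 (mod 4) appears to even power.
All primes ≡ 3 (mod 4) appear to even power.
Search a = 0, 1, 2, … for 5785 - a² a perfect square: first hit at a = 3: 5785 - 9 = 5776 = 76².
5785 = 3² + 76² = 9 + 5776 ✓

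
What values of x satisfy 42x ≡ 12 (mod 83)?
x ≡ 24 (mod 83)

gcd(42, 83) = 1, which divides 12, so solutions exist.
Find 42^(-1) mod 83 by the extended Euclidean algorithm:
83 = 1 × 42 + 41  ⟹  41 = (1)·83 + (-1)·42
42 = 1 × 41 + 1  ⟹  1 = (-1)·83 + (2)·42
So (2)·42 ≡ 1 (mod 83), i.e. 42^(-1) ≡ 2 (mod 83).
x ≡ 2 × 12 = 24 ≡ 24 (mod 83).
Check: 42 × 24 = 1008 ≡ 12 (mod 83).
Unique solution: x ≡ 24 (mod 83)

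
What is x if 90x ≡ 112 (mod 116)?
x ≡ 18 (mod 58)

gcd(90, 116) = 2, which divides 112, so solutions exist.
Divide through by 2: 45x ≡ 56 (mod 58).
Find 45^(-1) mod 58 by the extended Euclidean algorithm:
58 = 1 × 45 + 13  ⟹  13 = (1)·58 + (-1)·45
45 = 3 × 13 + 6  ⟹  6 = (-3)·58 + (4)·45
13 = 2 × 6 + 1  ⟹  1 = (7)·58 + (-9)·45
So (-9)·45 ≡ 1 (mod 58), i.e. 45^(-1) ≡ -9 ≡ 49 (mod 58).
x ≡ 49 × 56 = 2744 ≡ 18 (mod 58).
Check: 90 × 18 = 1620 ≡ 112 (mod 116).
x ≡ 18 (mod 58), giving 2 solutions mod 116.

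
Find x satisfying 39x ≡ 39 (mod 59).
x ≡ 1 (mod 59)

gcd(39, 59) = 1, which divides 39, so solutions exist.
Find 39^(-1) mod 59 by the extended Euclidean algorithm:
59 = 1 × 39 + 20  ⟹  20 = (1)·59 + (-1)·39
39 = 1 × 20 + 19  ⟹  19 = (-1)·59 + (2)·39
20 = 1 × 19 + 1  ⟹  1 = (2)·59 + (-3)·39
So (-3)·39 ≡ 1 (mod 59), i.e. 39^(-1) ≡ -3 ≡ 56 (mod 59).
x ≡ 56 × 39 = 2184 ≡ 1 (mod 59).
Check: 39 × 1 = 39 ≡ 39 (mod 59).
Unique solution: x ≡ 1 (mod 59)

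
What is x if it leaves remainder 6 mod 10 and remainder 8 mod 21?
176

Using Chinese Remainder Theorem:
M = 10 × 21 = 210
M1 = 21, M2 = 10
y1 = 21^(-1) mod 10 = 1
y2 = 10^(-1) mod 21 = 19
x = (6×21×1 + 8×10×19) mod 210 = 176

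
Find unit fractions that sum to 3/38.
1/13 + 1/494

Greedy algorithm:
3/38: ceiling(38/3) = 13, use 1/13
1/494: ceiling(494/1) = 494, use 1/494
Result: 3/38 = 1/13 + 1/494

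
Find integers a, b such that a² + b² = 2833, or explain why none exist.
23² + 48² (a=23, b=48)

Factorization: 2833 = 2833
By Fermat: n is sum of two squares iff every prime p ≡ 3 (mod 4) appears to even power.
All primes ≡ 3 (mod 4) appear to even power.
Search a = 0, 1, 2, … for 2833 - a² a perfect square: first hit at a = 23: 2833 - 529 = 2304 = 48².
2833 = 23² + 48² = 529 + 2304 ✓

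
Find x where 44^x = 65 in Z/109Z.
55

Baby-step giant-step with step n = ⌈√109⌉ = 11.
Baby steps 44^j mod 109 (j:value) for j=0..10: 0:1, 1:44, 2:83, 3:55, 4:22, 5:96, 6:82, 7:11, 8:48, 9:41, 10:60.
Giant-step multiplier: 44^(-11) ≡ 44^(108-11) = 44^97 ≡ 50 (mod 109).
Giant steps γ_i = 65·50^i mod 109: γ_0=65, γ_1=89, γ_2=90, γ_3=31, γ_4=24, γ_5=1 (in table at j=0).
x = i·n + j = 5·11 + 0 = 55.
Check: 44^55 ≡ 65 (mod 109).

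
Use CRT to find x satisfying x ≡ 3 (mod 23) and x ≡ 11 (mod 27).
578

Using Chinese Remainder Theorem:
M = 23 × 27 = 621
M1 = 27, M2 = 23
y1 = 27^(-1) mod 23 = 6
y2 = 23^(-1) mod 27 = 20
x = (3×27×6 + 11×23×20) mod 621 = 578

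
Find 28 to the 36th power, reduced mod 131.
13

Repeated squaring. Binary of 36 = 100100.
28^1 ≡ 28 (mod 131); 28^2 ≡ 129 (mod 131); 28^4 ≡ 4 (mod 131); 28^8 ≡ 16 (mod 131); 28^16 ≡ 125 (mod 131); 28^32 ≡ 36 (mod 131)
28^36 = 28^4 × 28^32 ≡ 13 (mod 131)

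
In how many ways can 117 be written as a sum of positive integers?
1327710076

p(n) counts ways to write n as a sum of positive integers (order ignored).
Euler's pentagonal recurrence: p(k) = p(k-1) + p(k-2) - p(k-5) - p(k-7) + p(k-12) + p(k-15) - ... (offsets j(3j∓1)/2, signs ++--, p(0)=1, p(<0)=0).
DP table for k = 0..116: p(0)=1, p(1)=1, p(2)=2, p(3)=3, p(4)=5, p(5)=7, p(6)=11, p(7)=15, p(8)=22, p(9)=30, p(10)=42, p(11)=56, p(12)=77, p(13)=101, p(14)=135, p(15)=176, p(16)=231, p(17)=297, p(18)=385, p(19)=490, p(20)=627, p(21)=792, p(22)=1002, p(23)=1255, p(24)=1575, p(25)=1958, p(26)=2436, p(27)=3010, p(28)=3718, p(29)=4565, p(30)=5604, p(31)=6842, p(32)=8349, p(33)=10143, p(34)=12310, p(35)=14883, p(36)=17977, p(37)=21637, p(38)=26015, p(39)=31185, p(40)=37338, p(41)=44583, p(42)=53174, p(43)=63261, p(44)=75175, p(45)=89134, p(46)=105558, p(47)=124754, p(48)=147273, p(49)=173525, p(50)=204226, p(51)=239943, p(52)=281589, p(53)=329931, p(54)=386155, p(55)=451276, p(56)=526823, p(57)=614154, p(58)=715220, p(59)=831820, p(60)=966467, p(61)=1121505, p(62)=1300156, p(63)=1505499, p(64)=1741630, p(65)=2012558, p(66)=2323520, p(67)=2679689, p(68)=3087735, p(69)=3554345, p(70)=4087968, p(71)=4697205, p(72)=5392783, p(73)=6185689, p(74)=7089500, p(75)=8118264, p(76)=9289091, p(77)=10619863, p(78)=12132164, p(79)=13848650, p(80)=15796476, p(81)=18004327, p(82)=20506255, p(83)=23338469, p(84)=26543660, p(85)=30167357, p(86)=34262962, p(87)=38887673, p(88)=44108109, p(89)=49995925, p(90)=56634173, p(91)=64112359, p(92)=72533807, p(93)=82010177, p(94)=92669720, p(95)=104651419, p(96)=118114304, p(97)=133230930, p(98)=150198136, p(99)=169229875, p(100)=190569292, p(101)=214481126, p(102)=241265379, p(103)=271248950, p(104)=304801365, p(105)=342325709, p(106)=384276336, p(107)=431149389, p(108)=483502844, p(109)=541946240, p(110)=607163746, p(111)=679903203, p(112)=761002156, p(113)=851376628, p(114)=952050665, p(115)=1064144451, p(116)=1188908248.
Final step: p(117) = p(116) + p(115) - p(112) - p(110) + p(105) + p(102) - p(95) - p(91) + p(82) + p(77) - p(66) - p(60) + p(47) + p(40) - p(25) - p(17) + p(0)
= 1188908248 + 1064144451 - 761002156 - 607163746 + 342325709 + 241265379 - 104651419 - 64112359 + 20506255 + 10619863 - 2323520 - 966467 + 124754 + 37338 - 1958 - 297 + 1
= 1327710076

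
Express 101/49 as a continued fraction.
[2; 16, 3]

Euclidean algorithm steps:
101 = 2 × 49 + 3
49 = 16 × 3 + 1
3 = 3 × 1 + 0
Continued fraction: [2; 16, 3]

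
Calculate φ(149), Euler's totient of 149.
148

149 = 149
φ(n) = n × ∏(1 - 1/p) for each prime p dividing n
φ(149) = 149 × (1 - 1/149) = 148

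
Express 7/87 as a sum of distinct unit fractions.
1/13 + 1/283 + 1/320073

Greedy algorithm:
7/87: ceiling(87/7) = 13, use 1/13
4/1131: ceiling(1131/4) = 283, use 1/283
1/320073: ceiling(320073/1) = 320073, use 1/320073
Result: 7/87 = 1/13 + 1/283 + 1/320073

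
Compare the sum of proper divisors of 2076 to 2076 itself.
abundant

Proper divisors of 2076: sum = 1 + 2 + 3 + 4 + 6 + 12 + 173 + 346 + 519 + 692 + 1038 = 2796
Since 2796 > 2076, 2076 is abundant.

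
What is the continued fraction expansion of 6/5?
[1; 5]

Euclidean algorithm steps:
6 = 1 × 5 + 1
5 = 5 × 1 + 0
Continued fraction: [1; 5]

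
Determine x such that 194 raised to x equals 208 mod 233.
210

Baby-step giant-step with step n = ⌈√233⌉ = 16.
Baby steps 194^j mod 233 (j:value) for j=0..15: 0:1, 1:194, 2:123, 3:96, 4:217, 5:158, 6:129, 7:95, 8:23, 9:35, 10:33, 11:111, 12:98, 13:139, 14:171, 15:88.
Giant-step multiplier: 194^(-16) ≡ 194^(232-16) = 194^216 ≡ 37 (mod 233).
Giant steps γ_i = 208·37^i mod 233: γ_0=208, γ_1=7, γ_2=26, γ_3=30, γ_4=178, γ_5=62, γ_6=197, γ_7=66, γ_8=112, γ_9=183, γ_10=14, γ_11=52, γ_12=60, γ_13=123 (in table at j=2).
x = i·n + j = 13·16 + 2 = 210.
Check: 194^210 ≡ 208 (mod 233).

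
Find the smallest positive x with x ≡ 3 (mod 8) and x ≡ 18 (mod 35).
123

Using Chinese Remainder Theorem:
M = 8 × 35 = 280
M1 = 35, M2 = 8
y1 = 35^(-1) mod 8 = 3
y2 = 8^(-1) mod 35 = 22
x = (3×35×3 + 18×8×22) mod 280 = 123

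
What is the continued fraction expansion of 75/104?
[0; 1, 2, 1, 1, 2, 2, 2]

Euclidean algorithm steps:
75 = 0 × 104 + 75
104 = 1 × 75 + 29
75 = 2 × 29 + 17
29 = 1 × 17 + 12
17 = 1 × 12 + 5
12 = 2 × 5 + 2
5 = 2 × 2 + 1
2 = 2 × 1 + 0
Continued fraction: [0; 1, 2, 1, 1, 2, 2, 2]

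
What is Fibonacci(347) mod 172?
5

Matrix identity: Q^n = [[F_(n+1), F_n], [F_n, F_(n-1)]] with Q = [[1,1],[1,0]].
n = 347 = 101011011₂. Square-and-multiply, entries mod 172:
Q^1 = [[1,1],[1,0]]
Q^2 = (Q^1)² = [[2,1],[1,1]]
Q^5 = (Q^2)²·Q = [[8,5],[5,3]]
Q^10 = (Q^5)² = [[89,55],[55,34]]
Q^21 = (Q^10)²·Q = [[167,110],[110,57]]
Q^43 = (Q^21)²·Q = [[129,85],[85,44]]
Q^86 = (Q^43)² = [[130,85],[85,45]]
Q^173 = (Q^86)²·Q = [[128,45],[45,83]]
Q^347 = (Q^173)²·Q = [[40,5],[5,35]]
F_347 mod 172 = Q^347[0][1] = 5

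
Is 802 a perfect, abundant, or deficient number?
deficient

Proper divisors of 802: sum = 1 + 2 + 401 = 404
Since 404 < 802, 802 is deficient.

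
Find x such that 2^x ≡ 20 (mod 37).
25

Baby-step giant-step with step n = ⌈√37⌉ = 7.
Baby steps 2^j mod 37 (j:value) for j=0..6: 0:1, 1:2, 2:4, 3:8, 4:16, 5:32, 6:27.
Giant-step multiplier: 2^(-7) ≡ 2^(36-7) = 2^29 ≡ 24 (mod 37).
Giant steps γ_i = 20·24^i mod 37: γ_0=20, γ_1=36, γ_2=13, γ_3=16 (in table at j=4).
x = i·n + j = 3·7 + 4 = 25.
Check: 2^25 ≡ 20 (mod 37).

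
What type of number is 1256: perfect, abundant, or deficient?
deficient

Proper divisors of 1256: sum = 1 + 2 + 4 + 8 + 157 + 314 + 628 = 1114
Since 1114 < 1256, 1256 is deficient.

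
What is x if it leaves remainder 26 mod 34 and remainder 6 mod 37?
672

Using Chinese Remainder Theorem:
M = 34 × 37 = 1258
M1 = 37, M2 = 34
y1 = 37^(-1) mod 34 = 23
y2 = 34^(-1) mod 37 = 12
x = (26×37×23 + 6×34×12) mod 1258 = 672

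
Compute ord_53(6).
26

53 is prime, so ord(6) divides φ(53) = 52.
Divisors of 52: 1, 2, 4, 13, 26, 52.
Repeated squaring: 6^1 ≡ 6, 6^2 ≡ 36, 6^4 ≡ 24, 6^8 ≡ 46, 6^16 ≡ 49, 6^32 ≡ 16 (mod 53).
Test 6^d mod 53 for each divisor d in increasing order:
6^1 ≡ 6
6^2 ≡ 36
6^4 ≡ 24
6^13 = 6^8·6^4·6^1 ≡ 52
6^26 = 6^16·6^8·6^2 ≡ 1  ← first divisor giving 1
The order is 26.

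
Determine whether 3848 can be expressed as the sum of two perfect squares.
2² + 62² (a=2, b=62)

Factorization: 3848 = 2^3 × 13 × 37
By Fermat: n is sum of two squares iff every prime p ≡ 3 (mod 4) appears to even power.
All primes ≡ 3 (mod 4) appear to even power.
Search a = 0, 1, 2, … for 3848 - a² a perfect square: first hit at a = 2: 3848 - 4 = 3844 = 62².
3848 = 2² + 62² = 4 + 3844 ✓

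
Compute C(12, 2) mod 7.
3

Using Lucas' theorem:
Write n=12 and k=2 in base 7:
n in base 7: [1, 5]
k in base 7: [0, 2]
C(12,2) mod 7 = ∏ C(n_i, k_i) mod 7
Digit binomials (mod 7): C(1,0) = 1; C(5,2) = 10 ≡ 3
Product: 1 × 3 = 3 ≡ 3 (mod 7)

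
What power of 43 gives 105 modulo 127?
49

Baby-step giant-step with step n = ⌈√127⌉ = 12.
Baby steps 43^j mod 127 (j:value) for j=0..11: 0:1, 1:43, 2:71, 3:5, 4:88, 5:101, 6:25, 7:59, 8:124, 9:125, 10:41, 11:112.
Giant-step multiplier: 43^(-12) ≡ 43^(126-12) = 43^114 ≡ 38 (mod 127).
Giant steps γ_i = 105·38^i mod 127: γ_0=105, γ_1=53, γ_2=109, γ_3=78, γ_4=43 (in table at j=1).
x = i·n + j = 4·12 + 1 = 49.
Check: 43^49 ≡ 105 (mod 127).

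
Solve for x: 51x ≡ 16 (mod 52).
x ≡ 36 (mod 52)

gcd(51, 52) = 1, which divides 16, so solutions exist.
Find 51^(-1) mod 52 by the extended Euclidean algorithm:
52 = 1 × 51 + 1  ⟹  1 = (1)·52 + (-1)·51
So (-1)·51 ≡ 1 (mod 52), i.e. 51^(-1) ≡ -1 ≡ 51 (mod 52).
x ≡ 51 × 16 = 816 ≡ 36 (mod 52).
Check: 51 × 36 = 1836 ≡ 16 (mod 52).
Unique solution: x ≡ 36 (mod 52)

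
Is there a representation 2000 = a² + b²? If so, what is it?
8² + 44² (a=8, b=44)

Factorization: 2000 = 2^4 × 5^3
By Fermat: n is sum of two squares iff every prime p ≡ 3 (mod 4) appears to even power.
All primes ≡ 3 (mod 4) appear to even power.
Search a = 0, 1, 2, … for 2000 - a² a perfect square: first hit at a = 8: 2000 - 64 = 1936 = 44².
2000 = 8² + 44² = 64 + 1936 ✓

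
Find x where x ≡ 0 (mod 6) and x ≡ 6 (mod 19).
6

Using Chinese Remainder Theorem:
M = 6 × 19 = 114
M1 = 19, M2 = 6
y1 = 19^(-1) mod 6 = 1
y2 = 6^(-1) mod 19 = 16
x = (0×19×1 + 6×6×16) mod 114 = 6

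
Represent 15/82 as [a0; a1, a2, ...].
[0; 5, 2, 7]

Euclidean algorithm steps:
15 = 0 × 82 + 15
82 = 5 × 15 + 7
15 = 2 × 7 + 1
7 = 7 × 1 + 0
Continued fraction: [0; 5, 2, 7]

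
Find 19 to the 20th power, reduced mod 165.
1

Repeated squaring. Binary of 20 = 10100.
19^1 ≡ 19 (mod 165); 19^2 ≡ 31 (mod 165); 19^4 ≡ 136 (mod 165); 19^8 ≡ 16 (mod 165); 19^16 ≡ 91 (mod 165)
19^20 = 19^4 × 19^16 ≡ 1 (mod 165)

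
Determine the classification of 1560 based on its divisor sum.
abundant

Proper divisors of 1560: sum = 1 + 2 + 3 + 4 + 5 + 6 + 8 + 10 + ... + 312 + 390 + 520 + 780 (31 divisors) = 3480
Since 3480 > 1560, 1560 is abundant.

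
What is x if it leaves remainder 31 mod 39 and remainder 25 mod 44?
421

Using Chinese Remainder Theorem:
M = 39 × 44 = 1716
M1 = 44, M2 = 39
y1 = 44^(-1) mod 39 = 8
y2 = 39^(-1) mod 44 = 35
x = (31×44×8 + 25×39×35) mod 1716 = 421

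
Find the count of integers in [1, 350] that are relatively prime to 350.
120

350 = 2 × 5^2 × 7
φ(n) = n × ∏(1 - 1/p) for each prime p dividing n
φ(350) = 350 × (1 - 1/2) × (1 - 1/5) × (1 - 1/7) = 120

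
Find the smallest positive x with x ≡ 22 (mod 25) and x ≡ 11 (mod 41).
872

Using Chinese Remainder Theorem:
M = 25 × 41 = 1025
M1 = 41, M2 = 25
y1 = 41^(-1) mod 25 = 11
y2 = 25^(-1) mod 41 = 23
x = (22×41×11 + 11×25×23) mod 1025 = 872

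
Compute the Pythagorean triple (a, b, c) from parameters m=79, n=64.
(2145, 10112, 10337)

Euclid's formula: a = m² - n², b = 2mn, c = m² + n²
m = 79, n = 64
a = 79² - 64² = 6241 - 4096 = 2145
b = 2 × 79 × 64 = 10112
c = 79² + 64² = 6241 + 4096 = 10337
Verification: 2145² + 10112² = 4601025 + 102252544 = 106853569 = 10337² ✓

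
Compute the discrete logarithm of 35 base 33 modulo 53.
23

Baby-step giant-step with step n = ⌈√53⌉ = 8.
Baby steps 33^j mod 53 (j:value) for j=0..7: 0:1, 1:33, 2:29, 3:3, 4:46, 5:34, 6:9, 7:32.
Giant-step multiplier: 33^(-8) ≡ 33^(52-8) = 33^44 ≡ 13 (mod 53).
Giant steps γ_i = 35·13^i mod 53: γ_0=35, γ_1=31, γ_2=32 (in table at j=7).
x = i·n + j = 2·8 + 7 = 23.
Check: 33^23 ≡ 35 (mod 53).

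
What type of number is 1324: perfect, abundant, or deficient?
deficient

Proper divisors of 1324: sum = 1 + 2 + 4 + 331 + 662 = 1000
Since 1000 < 1324, 1324 is deficient.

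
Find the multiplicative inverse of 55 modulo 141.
100

gcd(55, 141) = 1, so the inverse exists.
Extended Euclidean algorithm on (141, 55):
141 = 2 × 55 + 31  ⟹  31 = (1)·141 + (-2)·55
55 = 1 × 31 + 24  ⟹  24 = (-1)·141 + (3)·55
31 = 1 × 24 + 7  ⟹  7 = (2)·141 + (-5)·55
24 = 3 × 7 + 3  ⟹  3 = (-7)·141 + (18)·55
7 = 2 × 3 + 1  ⟹  1 = (16)·141 + (-41)·55
So (-41)·55 ≡ 1 (mod 141), i.e. 55^(-1) ≡ -41 ≡ 100 (mod 141).
Check: 55 × 100 = 5500 ≡ 1 (mod 141)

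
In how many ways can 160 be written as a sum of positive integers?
107438159466

p(n) counts ways to write n as a sum of positive integers (order ignored).
Euler's pentagonal recurrence: p(k) = p(k-1) + p(k-2) - p(k-5) - p(k-7) + p(k-12) + p(k-15) - ... (offsets j(3j∓1)/2, signs ++--, p(0)=1, p(<0)=0).
DP table for k = 0..159: p(0)=1, p(1)=1, p(2)=2, p(3)=3, p(4)=5, p(5)=7, p(6)=11, p(7)=15, p(8)=22, p(9)=30, p(10)=42, p(11)=56, p(12)=77, p(13)=101, p(14)=135, p(15)=176, p(16)=231, p(17)=297, p(18)=385, p(19)=490, p(20)=627, p(21)=792, p(22)=1002, p(23)=1255, p(24)=1575, p(25)=1958, p(26)=2436, p(27)=3010, p(28)=3718, p(29)=4565, p(30)=5604, p(31)=6842, p(32)=8349, p(33)=10143, p(34)=12310, p(35)=14883, p(36)=17977, p(37)=21637, p(38)=26015, p(39)=31185, p(40)=37338, p(41)=44583, p(42)=53174, p(43)=63261, p(44)=75175, p(45)=89134, p(46)=105558, p(47)=124754, p(48)=147273, p(49)=173525, p(50)=204226, p(51)=239943, p(52)=281589, p(53)=329931, p(54)=386155, p(55)=451276, p(56)=526823, p(57)=614154, p(58)=715220, p(59)=831820, p(60)=966467, p(61)=1121505, p(62)=1300156, p(63)=1505499, p(64)=1741630, p(65)=2012558, p(66)=2323520, p(67)=2679689, p(68)=3087735, p(69)=3554345, p(70)=4087968, p(71)=4697205, p(72)=5392783, p(73)=6185689, p(74)=7089500, p(75)=8118264, p(76)=9289091, p(77)=10619863, p(78)=12132164, p(79)=13848650, p(80)=15796476, p(81)=18004327, p(82)=20506255, p(83)=23338469, p(84)=26543660, p(85)=30167357, p(86)=34262962, p(87)=38887673, p(88)=44108109, p(89)=49995925, p(90)=56634173, p(91)=64112359, p(92)=72533807, p(93)=82010177, p(94)=92669720, p(95)=104651419, p(96)=118114304, p(97)=133230930, p(98)=150198136, p(99)=169229875, p(100)=190569292, p(101)=214481126, p(102)=241265379, p(103)=271248950, p(104)=304801365, p(105)=342325709, p(106)=384276336, p(107)=431149389, p(108)=483502844, p(109)=541946240, p(110)=607163746, p(111)=679903203, p(112)=761002156, p(113)=851376628, p(114)=952050665, p(115)=1064144451, p(116)=1188908248, p(117)=1327710076, p(118)=1482074143, p(119)=1653668665, p(120)=1844349560, p(121)=2056148051, p(122)=2291320912, p(123)=2552338241, p(124)=2841940500, p(125)=3163127352, p(126)=3519222692, p(127)=3913864295, p(128)=4351078600, p(129)=4835271870, p(130)=5371315400, p(131)=5964539504, p(132)=6620830889, p(133)=7346629512, p(134)=8149040695, p(135)=9035836076, p(136)=10015581680, p(137)=11097645016, p(138)=12292341831, p(139)=13610949895, p(140)=15065878135, p(141)=16670689208, p(142)=18440293320, p(143)=20390982757, p(144)=22540654445, p(145)=24908858009, p(146)=27517052599, p(147)=30388671978, p(148)=33549419497, p(149)=37027355200, p(150)=40853235313, p(151)=45060624582, p(152)=49686288421, p(153)=54770336324, p(154)=60356673280, p(155)=66493182097, p(156)=73232243759, p(157)=80630964769, p(158)=88751778802, p(159)=97662728555.
Final step: p(160) = p(159) + p(158) - p(155) - p(153) + p(148) + p(145) - p(138) - p(134) + p(125) + p(120) - p(109) - p(103) + p(90) + p(83) - p(68) - p(60) + p(43) + p(34) - p(15) - p(5)
= 97662728555 + 88751778802 - 66493182097 - 54770336324 + 33549419497 + 24908858009 - 12292341831 - 8149040695 + 3163127352 + 1844349560 - 541946240 - 271248950 + 56634173 + 23338469 - 3087735 - 966467 + 63261 + 12310 - 176 - 7
= 107438159466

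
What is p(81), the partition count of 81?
18004327

p(n) counts ways to write n as a sum of positive integers (order ignored).
Euler's pentagonal recurrence: p(k) = p(k-1) + p(k-2) - p(k-5) - p(k-7) + p(k-12) + p(k-15) - ... (offsets j(3j∓1)/2, signs ++--, p(0)=1, p(<0)=0).
DP table for k = 0..80: p(0)=1, p(1)=1, p(2)=2, p(3)=3, p(4)=5, p(5)=7, p(6)=11, p(7)=15, p(8)=22, p(9)=30, p(10)=42, p(11)=56, p(12)=77, p(13)=101, p(14)=135, p(15)=176, p(16)=231, p(17)=297, p(18)=385, p(19)=490, p(20)=627, p(21)=792, p(22)=1002, p(23)=1255, p(24)=1575, p(25)=1958, p(26)=2436, p(27)=3010, p(28)=3718, p(29)=4565, p(30)=5604, p(31)=6842, p(32)=8349, p(33)=10143, p(34)=12310, p(35)=14883, p(36)=17977, p(37)=21637, p(38)=26015, p(39)=31185, p(40)=37338, p(41)=44583, p(42)=53174, p(43)=63261, p(44)=75175, p(45)=89134, p(46)=105558, p(47)=124754, p(48)=147273, p(49)=173525, p(50)=204226, p(51)=239943, p(52)=281589, p(53)=329931, p(54)=386155, p(55)=451276, p(56)=526823, p(57)=614154, p(58)=715220, p(59)=831820, p(60)=966467, p(61)=1121505, p(62)=1300156, p(63)=1505499, p(64)=1741630, p(65)=2012558, p(66)=2323520, p(67)=2679689, p(68)=3087735, p(69)=3554345, p(70)=4087968, p(71)=4697205, p(72)=5392783, p(73)=6185689, p(74)=7089500, p(75)=8118264, p(76)=9289091, p(77)=10619863, p(78)=12132164, p(79)=13848650, p(80)=15796476.
Final step: p(81) = p(80) + p(79) - p(76) - p(74) + p(69) + p(66) - p(59) - p(55) + p(46) + p(41) - p(30) - p(24) + p(11) + p(4)
= 15796476 + 13848650 - 9289091 - 7089500 + 3554345 + 2323520 - 831820 - 451276 + 105558 + 44583 - 5604 - 1575 + 56 + 5
= 18004327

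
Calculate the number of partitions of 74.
7089500

p(n) counts ways to write n as a sum of positive integers (order ignored).
Euler's pentagonal recurrence: p(k) = p(k-1) + p(k-2) - p(k-5) - p(k-7) + p(k-12) + p(k-15) - ... (offsets j(3j∓1)/2, signs ++--, p(0)=1, p(<0)=0).
DP table for k = 0..73: p(0)=1, p(1)=1, p(2)=2, p(3)=3, p(4)=5, p(5)=7, p(6)=11, p(7)=15, p(8)=22, p(9)=30, p(10)=42, p(11)=56, p(12)=77, p(13)=101, p(14)=135, p(15)=176, p(16)=231, p(17)=297, p(18)=385, p(19)=490, p(20)=627, p(21)=792, p(22)=1002, p(23)=1255, p(24)=1575, p(25)=1958, p(26)=2436, p(27)=3010, p(28)=3718, p(29)=4565, p(30)=5604, p(31)=6842, p(32)=8349, p(33)=10143, p(34)=12310, p(35)=14883, p(36)=17977, p(37)=21637, p(38)=26015, p(39)=31185, p(40)=37338, p(41)=44583, p(42)=53174, p(43)=63261, p(44)=75175, p(45)=89134, p(46)=105558, p(47)=124754, p(48)=147273, p(49)=173525, p(50)=204226, p(51)=239943, p(52)=281589, p(53)=329931, p(54)=386155, p(55)=451276, p(56)=526823, p(57)=614154, p(58)=715220, p(59)=831820, p(60)=966467, p(61)=1121505, p(62)=1300156, p(63)=1505499, p(64)=1741630, p(65)=2012558, p(66)=2323520, p(67)=2679689, p(68)=3087735, p(69)=3554345, p(70)=4087968, p(71)=4697205, p(72)=5392783, p(73)=6185689.
Final step: p(74) = p(73) + p(72) - p(69) - p(67) + p(62) + p(59) - p(52) - p(48) + p(39) + p(34) - p(23) - p(17) + p(4)
= 6185689 + 5392783 - 3554345 - 2679689 + 1300156 + 831820 - 281589 - 147273 + 31185 + 12310 - 1255 - 297 + 5
= 7089500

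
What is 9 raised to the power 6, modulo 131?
105

Repeated squaring. Binary of 6 = 110.
9^1 ≡ 9 (mod 131); 9^2 ≡ 81 (mod 131); 9^4 ≡ 11 (mod 131)
9^6 = 9^2 × 9^4 ≡ 105 (mod 131)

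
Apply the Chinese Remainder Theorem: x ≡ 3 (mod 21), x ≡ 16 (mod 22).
192

Using Chinese Remainder Theorem:
M = 21 × 22 = 462
M1 = 22, M2 = 21
y1 = 22^(-1) mod 21 = 1
y2 = 21^(-1) mod 22 = 21
x = (3×22×1 + 16×21×21) mod 462 = 192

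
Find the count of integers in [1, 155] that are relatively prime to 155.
120

155 = 5 × 31
φ(n) = n × ∏(1 - 1/p) for each prime p dividing n
φ(155) = 155 × (1 - 1/5) × (1 - 1/31) = 120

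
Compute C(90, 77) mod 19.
14

Using Lucas' theorem:
Write n=90 and k=77 in base 19:
n in base 19: [4, 14]
k in base 19: [4, 1]
C(90,77) mod 19 = ∏ C(n_i, k_i) mod 19
Digit binomials (mod 19): C(4,4) = 1; C(14,1) = 14
Product: 1 × 14 = 14 ≡ 14 (mod 19)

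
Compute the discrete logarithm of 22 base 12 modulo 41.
7

Baby-step giant-step with step n = ⌈√41⌉ = 7.
Baby steps 12^j mod 41 (j:value) for j=0..6: 0:1, 1:12, 2:21, 3:6, 4:31, 5:3, 6:36.
Giant-step multiplier: 12^(-7) ≡ 12^(40-7) = 12^33 ≡ 28 (mod 41).
Giant steps γ_i = 22·28^i mod 41: γ_0=22, γ_1=1 (in table at j=0).
x = i·n + j = 1·7 + 0 = 7.
Check: 12^7 ≡ 22 (mod 41).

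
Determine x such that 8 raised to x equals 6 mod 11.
3

Baby-step giant-step with step n = ⌈√11⌉ = 4.
Baby steps 8^j mod 11 (j:value) for j=0..3: 0:1, 1:8, 2:9, 3:6.
h = 6 is already in the table at j=3, so x = 3.
Check: 8^3 ≡ 6 (mod 11).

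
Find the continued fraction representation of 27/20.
[1; 2, 1, 6]

Euclidean algorithm steps:
27 = 1 × 20 + 7
20 = 2 × 7 + 6
7 = 1 × 6 + 1
6 = 6 × 1 + 0
Continued fraction: [1; 2, 1, 6]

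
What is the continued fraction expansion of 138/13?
[10; 1, 1, 1, 1, 2]

Euclidean algorithm steps:
138 = 10 × 13 + 8
13 = 1 × 8 + 5
8 = 1 × 5 + 3
5 = 1 × 3 + 2
3 = 1 × 2 + 1
2 = 2 × 1 + 0
Continued fraction: [10; 1, 1, 1, 1, 2]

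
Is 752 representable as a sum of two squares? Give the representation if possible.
Not possible

Factorization: 752 = 2^4 × 47
By Fermat: n is sum of two squares iff every prime p ≡ 3 (mod 4) appears to even power.
Prime(s) ≡ 3 (mod 4) with odd exponent: [(47, 1)]
Therefore 752 cannot be expressed as a² + b².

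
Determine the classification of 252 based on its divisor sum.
abundant

Proper divisors of 252: sum = 1 + 2 + 3 + 4 + 6 + 7 + 9 + 12 + ... + 42 + 63 + 84 + 126 (17 divisors) = 476
Since 476 > 252, 252 is abundant.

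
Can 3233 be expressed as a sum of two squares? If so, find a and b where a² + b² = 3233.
23² + 52² (a=23, b=52)

Factorization: 3233 = 53 × 61
By Fermat: n is sum of two squares iff every prime p ≡ 3 (mod 4) appears to even power.
All primes ≡ 3 (mod 4) appear to even power.
Search a = 0, 1, 2, … for 3233 - a² a perfect square: first hit at a = 23: 3233 - 529 = 2704 = 52².
3233 = 23² + 52² = 529 + 2704 ✓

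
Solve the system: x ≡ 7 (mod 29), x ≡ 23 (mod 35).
268

Using Chinese Remainder Theorem:
M = 29 × 35 = 1015
M1 = 35, M2 = 29
y1 = 35^(-1) mod 29 = 5
y2 = 29^(-1) mod 35 = 29
x = (7×35×5 + 23×29×29) mod 1015 = 268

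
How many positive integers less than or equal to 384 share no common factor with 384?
128

384 = 2^7 × 3
φ(n) = n × ∏(1 - 1/p) for each prime p dividing n
φ(384) = 384 × (1 - 1/2) × (1 - 1/3) = 128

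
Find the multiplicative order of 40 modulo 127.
42

127 is prime, so ord(40) divides φ(127) = 126.
Divisors of 126: 1, 2, 3, 6, 7, 9, 14, 18, 21, 42, 63, 126.
Repeated squaring: 40^1 ≡ 40, 40^2 ≡ 76, 40^4 ≡ 61, 40^8 ≡ 38, 40^16 ≡ 47, 40^32 ≡ 50, 40^64 ≡ 87 (mod 127).
Test 40^d mod 127 for each divisor d in increasing order:
40^1 ≡ 40
40^2 ≡ 76
40^3 = 40^2·40^1 ≡ 119
40^6 = 40^4·40^2 ≡ 64
40^7 = 40^4·40^2·40^1 ≡ 20
40^9 = 40^8·40^1 ≡ 123
40^14 = 40^8·40^4·40^2 ≡ 19
40^18 = 40^16·40^2 ≡ 16
40^21 = 40^16·40^4·40^1 ≡ 126
40^42 = 40^32·40^8·40^2 ≡ 1  ← first divisor giving 1
The order is 42.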